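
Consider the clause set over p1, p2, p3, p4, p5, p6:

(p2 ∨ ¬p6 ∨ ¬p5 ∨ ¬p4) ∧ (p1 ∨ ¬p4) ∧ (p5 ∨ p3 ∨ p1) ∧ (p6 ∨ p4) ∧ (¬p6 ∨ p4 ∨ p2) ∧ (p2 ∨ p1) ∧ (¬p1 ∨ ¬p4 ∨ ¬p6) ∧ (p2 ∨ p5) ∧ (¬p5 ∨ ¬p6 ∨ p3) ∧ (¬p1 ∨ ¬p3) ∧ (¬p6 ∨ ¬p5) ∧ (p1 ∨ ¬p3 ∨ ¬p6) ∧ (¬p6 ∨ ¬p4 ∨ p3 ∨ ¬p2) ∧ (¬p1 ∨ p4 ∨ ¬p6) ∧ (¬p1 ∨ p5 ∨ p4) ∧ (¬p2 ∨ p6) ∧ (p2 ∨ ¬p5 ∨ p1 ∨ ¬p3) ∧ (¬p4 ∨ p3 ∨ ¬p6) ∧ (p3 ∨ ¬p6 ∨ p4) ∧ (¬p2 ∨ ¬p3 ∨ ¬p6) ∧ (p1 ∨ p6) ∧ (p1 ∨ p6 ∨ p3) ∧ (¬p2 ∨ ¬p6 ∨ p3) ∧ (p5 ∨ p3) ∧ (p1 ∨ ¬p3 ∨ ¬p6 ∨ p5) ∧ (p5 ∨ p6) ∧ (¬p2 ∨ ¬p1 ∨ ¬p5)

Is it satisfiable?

Satisfiable

Case p1 = True:
(¬p3) alone gives p3 = False.
(p5) alone gives p5 = True.
(¬p6) alone gives p6 = False.
(p4) alone gives p4 = True.
(¬p2) alone gives p2 = False.
Every clause now holds.
A satisfying assignment: p1=True; p2=False; p3=False; p4=True; p5=True; p6=False.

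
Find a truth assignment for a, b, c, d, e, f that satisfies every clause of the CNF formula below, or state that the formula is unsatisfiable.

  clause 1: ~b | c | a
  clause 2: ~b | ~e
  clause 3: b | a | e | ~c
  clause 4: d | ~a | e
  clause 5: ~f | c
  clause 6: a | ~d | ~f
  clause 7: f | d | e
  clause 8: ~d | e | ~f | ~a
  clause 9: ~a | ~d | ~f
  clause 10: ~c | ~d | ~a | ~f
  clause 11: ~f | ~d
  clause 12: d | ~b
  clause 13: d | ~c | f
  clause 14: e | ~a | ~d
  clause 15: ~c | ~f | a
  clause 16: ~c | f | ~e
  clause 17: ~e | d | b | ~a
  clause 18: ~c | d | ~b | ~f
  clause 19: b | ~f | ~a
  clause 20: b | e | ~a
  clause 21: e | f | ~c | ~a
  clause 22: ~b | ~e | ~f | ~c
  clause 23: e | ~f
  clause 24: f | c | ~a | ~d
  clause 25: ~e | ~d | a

a=0; b=0; c=0; d=0; e=1; f=0

Case b = 0:
Case f = 0:
Case d = 0:
From the singleton clause (e), e = 1.
From the singleton clause (~c), c = 0.
From the singleton clause (~a), a = 0.
Every clause now holds.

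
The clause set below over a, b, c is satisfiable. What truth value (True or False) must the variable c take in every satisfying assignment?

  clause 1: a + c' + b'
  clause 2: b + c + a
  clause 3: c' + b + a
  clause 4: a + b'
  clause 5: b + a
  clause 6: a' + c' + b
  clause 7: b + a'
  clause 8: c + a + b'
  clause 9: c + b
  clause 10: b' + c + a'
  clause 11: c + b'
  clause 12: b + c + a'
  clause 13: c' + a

Suppose c = 0.
The clause (b) is unit, so b = 1.
That conflicts with the unit clause (b').
So every satisfying assignment has c = True.

True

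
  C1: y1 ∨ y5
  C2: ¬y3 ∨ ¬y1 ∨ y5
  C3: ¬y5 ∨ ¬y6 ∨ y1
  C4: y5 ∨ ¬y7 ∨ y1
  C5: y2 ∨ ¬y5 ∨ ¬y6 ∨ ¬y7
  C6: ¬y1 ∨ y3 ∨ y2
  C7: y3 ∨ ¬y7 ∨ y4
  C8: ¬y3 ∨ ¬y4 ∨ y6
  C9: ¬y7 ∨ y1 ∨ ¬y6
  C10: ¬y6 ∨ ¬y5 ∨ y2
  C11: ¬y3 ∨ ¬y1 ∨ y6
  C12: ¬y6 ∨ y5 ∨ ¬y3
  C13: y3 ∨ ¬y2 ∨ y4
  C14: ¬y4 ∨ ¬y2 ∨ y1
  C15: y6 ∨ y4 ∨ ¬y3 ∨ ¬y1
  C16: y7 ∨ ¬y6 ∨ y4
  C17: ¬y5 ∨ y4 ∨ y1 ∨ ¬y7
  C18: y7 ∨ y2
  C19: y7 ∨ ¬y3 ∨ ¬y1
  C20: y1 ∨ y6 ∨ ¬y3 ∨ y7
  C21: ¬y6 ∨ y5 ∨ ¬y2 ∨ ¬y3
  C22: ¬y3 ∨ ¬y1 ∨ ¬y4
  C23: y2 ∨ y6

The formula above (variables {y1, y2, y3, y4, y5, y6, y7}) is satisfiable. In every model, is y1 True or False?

Suppose y1 = False.
From the singleton clause (y5), y5 = True.
From the singleton clause (¬y6), y6 = False.
From the singleton clause (y2), y2 = True.
From the singleton clause (¬y4), y4 = False.
From the singleton clause (y3), y3 = True.
From the singleton clause (¬y7), y7 = False.
But (y7) is also a unit clause — contradiction.
So every satisfying assignment has y1 = True.

True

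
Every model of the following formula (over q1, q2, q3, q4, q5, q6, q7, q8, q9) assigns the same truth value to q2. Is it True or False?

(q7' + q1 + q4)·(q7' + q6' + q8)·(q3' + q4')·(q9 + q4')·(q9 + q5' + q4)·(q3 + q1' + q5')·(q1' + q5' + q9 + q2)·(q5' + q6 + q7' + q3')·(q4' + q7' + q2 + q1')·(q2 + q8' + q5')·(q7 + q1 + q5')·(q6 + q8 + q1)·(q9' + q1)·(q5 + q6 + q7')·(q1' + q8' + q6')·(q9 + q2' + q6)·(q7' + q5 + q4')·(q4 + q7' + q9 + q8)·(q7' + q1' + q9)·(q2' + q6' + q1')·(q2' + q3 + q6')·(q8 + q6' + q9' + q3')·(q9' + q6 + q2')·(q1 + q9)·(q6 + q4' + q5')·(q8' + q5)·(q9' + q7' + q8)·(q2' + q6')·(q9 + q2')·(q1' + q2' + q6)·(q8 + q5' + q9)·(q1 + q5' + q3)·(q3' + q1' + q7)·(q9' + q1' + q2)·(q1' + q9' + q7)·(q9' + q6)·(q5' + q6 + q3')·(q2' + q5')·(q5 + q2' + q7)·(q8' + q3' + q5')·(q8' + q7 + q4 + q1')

False

Suppose q2 = 1.
The clause (q6') is unit, so q6 = 0.
The clause (q9) is unit, so q9 = 1.
Now (q9') is unsatisfied and unit — conflict.
So every satisfying assignment has q2 = False.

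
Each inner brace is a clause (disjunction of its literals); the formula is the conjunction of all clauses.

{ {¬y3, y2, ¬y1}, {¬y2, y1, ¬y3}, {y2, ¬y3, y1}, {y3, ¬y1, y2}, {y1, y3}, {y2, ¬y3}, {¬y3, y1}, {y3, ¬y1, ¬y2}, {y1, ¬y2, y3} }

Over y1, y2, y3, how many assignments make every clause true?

There are 2^3 = 8 truth assignments over (y1, y2, y3).
Check each against the 9 clauses (columns in the order y1, y2, y3):
  F F F  ✗ fails (y1 ∨ y3)
  F F T  ✗ fails (y2 ∨ ¬y3 ∨ y1)
  F T F  ✗ fails (y1 ∨ y3)
  F T T  ✗ fails (¬y2 ∨ y1 ∨ ¬y3)
  T F F  ✗ fails (y3 ∨ ¬y1 ∨ y2)
  T F T  ✗ fails (¬y3 ∨ y2 ∨ ¬y1)
  T T F  ✗ fails (y3 ∨ ¬y1 ∨ ¬y2)
  T T T  ✓ satisfies all
1 of the 8 rows is a model.

1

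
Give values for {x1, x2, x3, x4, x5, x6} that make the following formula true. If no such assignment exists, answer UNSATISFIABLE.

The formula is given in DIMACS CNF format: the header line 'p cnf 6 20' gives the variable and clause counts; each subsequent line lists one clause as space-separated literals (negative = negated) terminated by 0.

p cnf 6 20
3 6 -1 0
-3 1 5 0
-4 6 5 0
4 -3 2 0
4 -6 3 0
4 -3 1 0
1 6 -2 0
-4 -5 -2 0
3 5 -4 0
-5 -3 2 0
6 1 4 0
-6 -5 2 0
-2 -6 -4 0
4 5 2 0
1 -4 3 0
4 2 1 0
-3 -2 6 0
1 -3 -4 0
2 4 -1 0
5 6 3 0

Case x3 = True:
Case x1 = True:
Case x4 = False:
(x2) alone gives x2 = True.
(x6) alone gives x6 = True.
All clauses hold; x5 can take either value.

x1 ↦ True, x2 ↦ True, x3 ↦ True, x4 ↦ False, x5 ↦ True, x6 ↦ True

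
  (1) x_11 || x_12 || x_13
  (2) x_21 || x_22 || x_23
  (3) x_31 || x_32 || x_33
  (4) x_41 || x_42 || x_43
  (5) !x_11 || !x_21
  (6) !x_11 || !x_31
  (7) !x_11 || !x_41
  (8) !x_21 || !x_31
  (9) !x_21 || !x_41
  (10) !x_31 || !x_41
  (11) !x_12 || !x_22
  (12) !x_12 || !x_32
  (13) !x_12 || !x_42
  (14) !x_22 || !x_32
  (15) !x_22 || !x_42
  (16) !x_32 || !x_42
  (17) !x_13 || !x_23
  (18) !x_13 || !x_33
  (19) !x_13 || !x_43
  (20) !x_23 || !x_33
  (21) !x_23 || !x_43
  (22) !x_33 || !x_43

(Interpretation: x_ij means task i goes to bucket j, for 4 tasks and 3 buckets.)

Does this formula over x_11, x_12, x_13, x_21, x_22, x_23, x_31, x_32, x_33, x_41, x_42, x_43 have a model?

Case x_11 = false:
Case x_12 = true:
The clause (!x_22) is unit, so x_22 = false.
The clause (!x_32) is unit, so x_32 = false.
The clause (!x_42) is unit, so x_42 = false.
Case x_21 = true:
The clause (!x_31) is unit, so x_31 = false.
The clause (x_33) is unit, so x_33 = true.
The clause (!x_41) is unit, so x_41 = false.
The clause (x_43) is unit, so x_43 = true.
Now (!x_43) is unsatisfied and unit — conflict.
That branch fails; take x_21 = false instead.
The clause (x_23) is unit, so x_23 = true.
The clause (!x_13) is unit, so x_13 = false.
The clause (!x_33) is unit, so x_33 = false.
The clause (x_31) is unit, so x_31 = true.
The clause (!x_41) is unit, so x_41 = false.
The clause (x_43) is unit, so x_43 = true.
Now (!x_43) is unsatisfied and unit — conflict.
Either choice for x_21 ends in contradiction.
That branch fails; take x_12 = false instead.
The clause (x_13) is unit, so x_13 = true.
The clause (!x_23) is unit, so x_23 = false.
The clause (!x_33) is unit, so x_33 = false.
The clause (!x_43) is unit, so x_43 = false.
Case x_21 = true:
The clause (!x_31) is unit, so x_31 = false.
The clause (x_32) is unit, so x_32 = true.
The clause (!x_41) is unit, so x_41 = false.
The clause (x_42) is unit, so x_42 = true.
Now (!x_42) is unsatisfied and unit — conflict.
That branch fails; take x_21 = false instead.
The clause (x_22) is unit, so x_22 = true.
The clause (!x_32) is unit, so x_32 = false.
The clause (x_31) is unit, so x_31 = true.
The clause (!x_41) is unit, so x_41 = false.
The clause (x_42) is unit, so x_42 = true.
Now (!x_42) is unsatisfied and unit — conflict.
Either choice for x_21 ends in contradiction.
Either choice for x_12 ends in contradiction.
That branch fails; take x_11 = true instead.
The clause (!x_21) is unit, so x_21 = false.
The clause (!x_31) is unit, so x_31 = false.
The clause (!x_41) is unit, so x_41 = false.
Case x_22 = true:
The clause (!x_12) is unit, so x_12 = false.
The clause (!x_32) is unit, so x_32 = false.
The clause (x_33) is unit, so x_33 = true.
The clause (!x_42) is unit, so x_42 = false.
The clause (x_43) is unit, so x_43 = true.
Now (!x_43) is unsatisfied and unit — conflict.
That branch fails; take x_22 = false instead.
The clause (x_23) is unit, so x_23 = true.
The clause (!x_13) is unit, so x_13 = false.
The clause (!x_33) is unit, so x_33 = false.
The clause (x_32) is unit, so x_32 = true.
The clause (!x_12) is unit, so x_12 = false.
The clause (!x_42) is unit, so x_42 = false.
The clause (x_43) is unit, so x_43 = true.
Now (!x_43) is unsatisfied and unit — conflict.
Either choice for x_22 ends in contradiction.
Either choice for x_11 ends in contradiction.
No assignment satisfies every clause.

No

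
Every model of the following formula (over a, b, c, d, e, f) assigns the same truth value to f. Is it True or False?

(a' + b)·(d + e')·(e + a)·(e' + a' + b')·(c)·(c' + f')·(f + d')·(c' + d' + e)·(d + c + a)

Suppose f = 1.
Unit clause (c) forces c = 1.
Now (c') is unsatisfied and unit — conflict.
So every satisfying assignment has f = False.

False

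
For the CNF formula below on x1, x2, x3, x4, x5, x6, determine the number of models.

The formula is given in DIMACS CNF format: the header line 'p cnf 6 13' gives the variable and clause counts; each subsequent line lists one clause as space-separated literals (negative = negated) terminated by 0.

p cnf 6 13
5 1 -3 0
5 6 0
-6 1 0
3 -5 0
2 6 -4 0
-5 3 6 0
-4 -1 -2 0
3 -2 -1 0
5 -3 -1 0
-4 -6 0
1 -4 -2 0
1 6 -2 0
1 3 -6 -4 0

6

There are 2^6 = 64 truth assignments over (x1, x2, x3, x4, x5, x6).
Split on x4. With x4 = True, the clauses containing x4 are satisfied and ¬x4 drops from the rest; 0 of the 2^5 = 32 assignments to the other variables satisfy what remains.
With x4 = False, by the same count on the reduced clause set, 6 assignments work.
(One model: x1=F, x2=F, x3=T, x4=F, x5=T, x6=F.)
Total: 0 + 6 = 6.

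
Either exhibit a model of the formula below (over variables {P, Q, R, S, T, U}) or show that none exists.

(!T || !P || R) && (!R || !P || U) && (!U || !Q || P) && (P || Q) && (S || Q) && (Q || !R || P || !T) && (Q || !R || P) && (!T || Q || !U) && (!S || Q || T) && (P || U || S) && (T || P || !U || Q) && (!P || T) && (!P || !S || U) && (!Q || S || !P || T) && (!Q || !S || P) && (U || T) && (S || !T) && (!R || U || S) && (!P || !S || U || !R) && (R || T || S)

Case P = true:
The clause (T) is unit, so T = true.
The clause (R) is unit, so R = true.
The clause (U) is unit, so U = true.
The clause (Q) is unit, so Q = true.
The clause (S) is unit, so S = true.
All clauses are satisfied.

P ↦ true,  Q ↦ true,  R ↦ true,  S ↦ true,  T ↦ true,  U ↦ true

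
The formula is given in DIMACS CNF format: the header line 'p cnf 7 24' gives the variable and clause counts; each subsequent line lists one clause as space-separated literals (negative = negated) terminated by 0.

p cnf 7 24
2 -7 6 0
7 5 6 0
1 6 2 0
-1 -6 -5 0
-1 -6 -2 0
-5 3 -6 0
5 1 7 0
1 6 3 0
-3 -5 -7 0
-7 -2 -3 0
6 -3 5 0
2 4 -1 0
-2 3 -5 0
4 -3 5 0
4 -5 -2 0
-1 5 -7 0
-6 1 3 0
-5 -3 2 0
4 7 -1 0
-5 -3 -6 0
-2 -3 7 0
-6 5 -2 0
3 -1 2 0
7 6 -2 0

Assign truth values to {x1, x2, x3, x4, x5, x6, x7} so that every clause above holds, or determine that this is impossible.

Case x2 = False:
Case x7 = True:
(x6) alone gives x6 = True.
Case x1 = False:
(x3) alone gives x3 = True.
(¬x5) alone gives x5 = False.
(x4) alone gives x4 = True.
This assignment satisfies each clause.

x1=False, x2=False, x3=True, x4=True, x5=False, x6=True, x7=True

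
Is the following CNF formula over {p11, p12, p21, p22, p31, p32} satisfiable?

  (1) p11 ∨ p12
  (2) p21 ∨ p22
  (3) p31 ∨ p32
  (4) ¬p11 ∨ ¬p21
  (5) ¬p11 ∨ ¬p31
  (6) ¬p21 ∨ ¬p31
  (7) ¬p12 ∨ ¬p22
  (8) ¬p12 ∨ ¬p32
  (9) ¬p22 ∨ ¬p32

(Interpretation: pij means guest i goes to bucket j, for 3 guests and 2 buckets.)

Case p11 = True:
From the singleton clause (¬p21), p21 = False.
From the singleton clause (p22), p22 = True.
From the singleton clause (¬p31), p31 = False.
From the singleton clause (p32), p32 = True.
Now (¬p32) is unsatisfied and unit — conflict.
Backtrack on p11: now try p11 = False.
From the singleton clause (p12), p12 = True.
From the singleton clause (¬p22), p22 = False.
From the singleton clause (p21), p21 = True.
From the singleton clause (¬p31), p31 = False.
From the singleton clause (p32), p32 = True.
Now (¬p32) is unsatisfied and unit — conflict.
Both values of p11 lead to a conflict.
No assignment satisfies every clause.

No, unsatisfiable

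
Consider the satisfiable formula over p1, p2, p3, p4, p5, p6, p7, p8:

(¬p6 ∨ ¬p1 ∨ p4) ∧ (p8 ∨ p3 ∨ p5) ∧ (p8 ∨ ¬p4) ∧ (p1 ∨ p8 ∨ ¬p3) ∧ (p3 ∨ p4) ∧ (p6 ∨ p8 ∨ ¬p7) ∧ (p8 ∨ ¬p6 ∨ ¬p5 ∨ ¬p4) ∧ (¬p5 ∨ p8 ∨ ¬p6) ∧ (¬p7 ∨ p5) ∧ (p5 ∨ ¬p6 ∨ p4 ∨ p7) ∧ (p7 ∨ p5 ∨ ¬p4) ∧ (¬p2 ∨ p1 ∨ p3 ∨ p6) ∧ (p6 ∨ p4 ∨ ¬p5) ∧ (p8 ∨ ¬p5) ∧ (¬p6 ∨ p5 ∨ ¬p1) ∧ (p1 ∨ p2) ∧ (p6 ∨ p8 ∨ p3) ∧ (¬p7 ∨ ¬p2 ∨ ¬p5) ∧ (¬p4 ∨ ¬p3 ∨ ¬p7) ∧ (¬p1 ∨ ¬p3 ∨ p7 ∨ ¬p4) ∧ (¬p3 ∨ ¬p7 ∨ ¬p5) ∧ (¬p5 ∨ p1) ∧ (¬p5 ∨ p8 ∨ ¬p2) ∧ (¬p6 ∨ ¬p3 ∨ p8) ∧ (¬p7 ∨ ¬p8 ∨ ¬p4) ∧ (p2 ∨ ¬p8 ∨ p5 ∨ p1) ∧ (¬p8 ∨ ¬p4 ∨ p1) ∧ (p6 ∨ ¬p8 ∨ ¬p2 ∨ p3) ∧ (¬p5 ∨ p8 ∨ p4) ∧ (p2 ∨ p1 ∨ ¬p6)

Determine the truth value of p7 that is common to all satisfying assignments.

False

Suppose p7 = True.
(p5) alone gives p5 = True.
(p8) alone gives p8 = True.
(¬p2) alone gives p2 = False.
(p1) alone gives p1 = True.
(¬p3) alone gives p3 = False.
(p4) alone gives p4 = True.
That conflicts with the unit clause (¬p4).
So every satisfying assignment has p7 = False.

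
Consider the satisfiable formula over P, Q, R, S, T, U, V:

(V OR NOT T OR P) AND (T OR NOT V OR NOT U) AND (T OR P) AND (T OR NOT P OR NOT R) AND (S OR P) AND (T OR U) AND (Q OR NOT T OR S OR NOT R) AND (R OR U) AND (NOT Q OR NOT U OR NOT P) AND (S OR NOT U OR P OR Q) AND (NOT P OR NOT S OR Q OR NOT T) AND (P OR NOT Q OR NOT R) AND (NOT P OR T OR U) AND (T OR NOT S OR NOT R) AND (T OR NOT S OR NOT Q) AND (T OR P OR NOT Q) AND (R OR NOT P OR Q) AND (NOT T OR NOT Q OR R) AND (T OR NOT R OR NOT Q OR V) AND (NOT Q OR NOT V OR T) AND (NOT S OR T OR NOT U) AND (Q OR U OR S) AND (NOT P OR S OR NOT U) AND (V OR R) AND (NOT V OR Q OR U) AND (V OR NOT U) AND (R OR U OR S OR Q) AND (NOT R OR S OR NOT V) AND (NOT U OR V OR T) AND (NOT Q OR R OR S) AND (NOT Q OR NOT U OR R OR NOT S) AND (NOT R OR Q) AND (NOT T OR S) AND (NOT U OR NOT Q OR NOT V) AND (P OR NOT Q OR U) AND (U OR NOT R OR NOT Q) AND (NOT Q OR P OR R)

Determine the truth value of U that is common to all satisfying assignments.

True

Suppose U = false.
The clause (T) is unit, so T = true.
The clause (R) is unit, so R = true.
The clause (Q) is unit, so Q = true.
But (NOT Q) is also a unit clause — contradiction.
So every satisfying assignment has U = True.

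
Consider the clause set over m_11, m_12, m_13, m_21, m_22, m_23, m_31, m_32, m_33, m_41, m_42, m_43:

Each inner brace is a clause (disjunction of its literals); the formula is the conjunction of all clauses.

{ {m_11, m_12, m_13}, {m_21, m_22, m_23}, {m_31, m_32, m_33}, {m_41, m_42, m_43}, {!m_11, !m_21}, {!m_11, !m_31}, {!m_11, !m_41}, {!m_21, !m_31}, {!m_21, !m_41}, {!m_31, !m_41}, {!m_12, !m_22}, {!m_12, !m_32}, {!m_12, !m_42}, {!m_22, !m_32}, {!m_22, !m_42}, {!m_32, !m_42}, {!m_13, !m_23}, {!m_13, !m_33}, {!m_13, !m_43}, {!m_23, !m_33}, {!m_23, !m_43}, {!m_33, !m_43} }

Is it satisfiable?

No, unsatisfiable

Suppose m_11 = false.
Suppose m_12 = true.
From the singleton clause (!m_22), m_22 = false.
From the singleton clause (!m_32), m_32 = false.
From the singleton clause (!m_42), m_42 = false.
Suppose m_21 = true.
From the singleton clause (!m_31), m_31 = false.
From the singleton clause (m_33), m_33 = true.
From the singleton clause (!m_41), m_41 = false.
From the singleton clause (m_43), m_43 = true.
But (!m_43) is also a unit clause — contradiction.
So m_21 must be the other value — set m_21 = false.
From the singleton clause (m_23), m_23 = true.
From the singleton clause (!m_13), m_13 = false.
From the singleton clause (!m_33), m_33 = false.
From the singleton clause (m_31), m_31 = true.
From the singleton clause (!m_41), m_41 = false.
From the singleton clause (m_43), m_43 = true.
But (!m_43) is also a unit clause — contradiction.
Neither m_21 = true nor m_21 = false works.
So m_12 must be the other value — set m_12 = false.
From the singleton clause (m_13), m_13 = true.
From the singleton clause (!m_23), m_23 = false.
From the singleton clause (!m_33), m_33 = false.
From the singleton clause (!m_43), m_43 = false.
Suppose m_21 = true.
From the singleton clause (!m_31), m_31 = false.
From the singleton clause (m_32), m_32 = true.
From the singleton clause (!m_41), m_41 = false.
From the singleton clause (m_42), m_42 = true.
But (!m_42) is also a unit clause — contradiction.
So m_21 must be the other value — set m_21 = false.
From the singleton clause (m_22), m_22 = true.
From the singleton clause (!m_32), m_32 = false.
From the singleton clause (m_31), m_31 = true.
From the singleton clause (!m_41), m_41 = false.
From the singleton clause (m_42), m_42 = true.
But (!m_42) is also a unit clause — contradiction.
Neither m_21 = true nor m_21 = false works.
Neither m_12 = true nor m_12 = false works.
So m_11 must be the other value — set m_11 = true.
From the singleton clause (!m_21), m_21 = false.
From the singleton clause (!m_31), m_31 = false.
From the singleton clause (!m_41), m_41 = false.
Suppose m_22 = true.
From the singleton clause (!m_12), m_12 = false.
From the singleton clause (!m_32), m_32 = false.
From the singleton clause (m_33), m_33 = true.
From the singleton clause (!m_42), m_42 = false.
From the singleton clause (m_43), m_43 = true.
But (!m_43) is also a unit clause — contradiction.
So m_22 must be the other value — set m_22 = false.
From the singleton clause (m_23), m_23 = true.
From the singleton clause (!m_13), m_13 = false.
From the singleton clause (!m_33), m_33 = false.
From the singleton clause (m_32), m_32 = true.
From the singleton clause (!m_12), m_12 = false.
From the singleton clause (!m_42), m_42 = false.
From the singleton clause (m_43), m_43 = true.
But (!m_43) is also a unit clause — contradiction.
Neither m_22 = true nor m_22 = false works.
Neither m_11 = true nor m_11 = false works.
No assignment satisfies every clause.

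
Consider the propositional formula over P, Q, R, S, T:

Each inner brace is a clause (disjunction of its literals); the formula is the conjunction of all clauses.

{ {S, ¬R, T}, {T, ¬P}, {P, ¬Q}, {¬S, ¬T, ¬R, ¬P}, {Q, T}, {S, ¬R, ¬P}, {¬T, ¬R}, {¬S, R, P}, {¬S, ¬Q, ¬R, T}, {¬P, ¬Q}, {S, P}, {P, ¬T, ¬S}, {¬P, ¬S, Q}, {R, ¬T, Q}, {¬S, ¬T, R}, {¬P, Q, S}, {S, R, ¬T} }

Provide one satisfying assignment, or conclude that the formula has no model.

Suppose T = True.
From the singleton clause (¬R), R = False.
From the singleton clause (Q), Q = True.
From the singleton clause (P), P = True.
Now (¬P) is unsatisfied and unit — conflict.
Backtrack on T: now try T = False.
From the singleton clause (¬P), P = False.
From the singleton clause (¬Q), Q = False.
Now (Q) is unsatisfied and unit — conflict.
Both values of T lead to a conflict.

UNSATISFIABLE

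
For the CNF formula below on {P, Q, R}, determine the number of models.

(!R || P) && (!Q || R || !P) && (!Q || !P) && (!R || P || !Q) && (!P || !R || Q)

There are 2^3 = 8 truth assignments over (P, Q, R).
Check each against the 5 clauses (columns in the order P, Q, R):
  F F F  ✓ satisfies all
  F F T  ✗ fails (!R || P)
  F T F  ✓ satisfies all
  F T T  ✗ fails (!R || P)
  T F F  ✓ satisfies all
  T F T  ✗ fails (!P || !R || Q)
  T T F  ✗ fails (!Q || R || !P)
  T T T  ✗ fails (!Q || !P)
3 of the 8 rows are models.

3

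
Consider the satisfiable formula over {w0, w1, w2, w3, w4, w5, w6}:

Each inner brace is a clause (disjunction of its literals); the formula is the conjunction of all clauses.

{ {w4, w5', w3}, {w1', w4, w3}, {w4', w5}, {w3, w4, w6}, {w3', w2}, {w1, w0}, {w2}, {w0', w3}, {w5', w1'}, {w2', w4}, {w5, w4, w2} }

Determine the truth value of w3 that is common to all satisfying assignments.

Suppose w3 = 0.
From the singleton clause (w2), w2 = 1.
From the singleton clause (w0'), w0 = 0.
From the singleton clause (w1), w1 = 1.
From the singleton clause (w4), w4 = 1.
From the singleton clause (w5), w5 = 1.
That conflicts with the unit clause (w5').
So every satisfying assignment has w3 = True.

True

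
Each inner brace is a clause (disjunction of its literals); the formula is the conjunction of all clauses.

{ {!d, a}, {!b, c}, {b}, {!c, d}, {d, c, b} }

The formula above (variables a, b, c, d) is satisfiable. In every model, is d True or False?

Suppose d = false.
From the singleton clause (b), b = true.
From the singleton clause (c), c = true.
But (!c) is also a unit clause — contradiction.
So every satisfying assignment has d = True.

True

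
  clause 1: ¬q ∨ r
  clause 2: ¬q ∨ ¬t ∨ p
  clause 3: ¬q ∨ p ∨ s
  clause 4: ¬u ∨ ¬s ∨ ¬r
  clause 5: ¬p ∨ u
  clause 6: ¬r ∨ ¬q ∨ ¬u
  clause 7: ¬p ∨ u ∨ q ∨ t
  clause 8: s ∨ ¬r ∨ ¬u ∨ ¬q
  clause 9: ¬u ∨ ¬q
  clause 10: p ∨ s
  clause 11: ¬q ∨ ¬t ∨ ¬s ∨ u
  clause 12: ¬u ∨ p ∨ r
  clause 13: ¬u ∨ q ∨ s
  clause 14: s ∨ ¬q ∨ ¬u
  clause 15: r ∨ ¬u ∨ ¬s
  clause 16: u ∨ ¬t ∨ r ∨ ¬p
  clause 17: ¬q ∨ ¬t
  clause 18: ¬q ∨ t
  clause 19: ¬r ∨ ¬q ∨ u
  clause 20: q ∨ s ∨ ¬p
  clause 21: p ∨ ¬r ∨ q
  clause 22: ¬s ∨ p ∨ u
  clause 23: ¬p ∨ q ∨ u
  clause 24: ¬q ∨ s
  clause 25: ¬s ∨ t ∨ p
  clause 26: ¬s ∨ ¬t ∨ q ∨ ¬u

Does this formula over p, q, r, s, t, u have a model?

Suppose q = False.
Suppose p = False.
The clause (s) is unit, so s = True.
The clause (¬r) is unit, so r = False.
The clause (¬u) is unit, so u = False.
But (u) is also a unit clause — contradiction.
That branch fails; take p = True instead.
The clause (u) is unit, so u = True.
The clause (s) is unit, so s = True.
The clause (¬r) is unit, so r = False.
But (r) is also a unit clause — contradiction.
Either choice for p ends in contradiction.
That branch fails; take q = True instead.
The clause (r) is unit, so r = True.
The clause (¬u) is unit, so u = False.
But (u) is also a unit clause — contradiction.
Either choice for q ends in contradiction.
No assignment satisfies every clause.

Unsatisfiable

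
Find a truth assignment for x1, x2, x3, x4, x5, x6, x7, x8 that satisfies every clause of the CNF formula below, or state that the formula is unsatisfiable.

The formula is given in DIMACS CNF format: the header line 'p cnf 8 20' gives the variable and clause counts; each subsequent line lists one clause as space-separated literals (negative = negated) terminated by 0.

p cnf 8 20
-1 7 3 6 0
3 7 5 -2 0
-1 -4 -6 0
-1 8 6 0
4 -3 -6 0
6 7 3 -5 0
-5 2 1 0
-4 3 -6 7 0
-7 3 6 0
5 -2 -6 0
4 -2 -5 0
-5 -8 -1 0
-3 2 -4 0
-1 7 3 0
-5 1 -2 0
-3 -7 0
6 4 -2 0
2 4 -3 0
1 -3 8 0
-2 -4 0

x1=False; x2=False; x3=False; x4=False; x5=False; x6=False; x7=False; x8=False

Case x3 = False:
Case x7 = False:
The clause (¬x1) is unit, so x1 = False.
Case x5 = False:
The clause (¬x2) is unit, so x2 = False.
Case x4 = False:
All clauses hold; x6, x8 can take either value.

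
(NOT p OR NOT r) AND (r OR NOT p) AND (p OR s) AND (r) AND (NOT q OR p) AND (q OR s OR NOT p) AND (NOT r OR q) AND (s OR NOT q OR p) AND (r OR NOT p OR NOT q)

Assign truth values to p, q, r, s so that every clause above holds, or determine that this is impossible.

UNSATISFIABLE

The clause (r) is unit, so r = true.
The clause (NOT p) is unit, so p = false.
The clause (s) is unit, so s = true.
The clause (NOT q) is unit, so q = false.
But (q) is also a unit clause — contradiction.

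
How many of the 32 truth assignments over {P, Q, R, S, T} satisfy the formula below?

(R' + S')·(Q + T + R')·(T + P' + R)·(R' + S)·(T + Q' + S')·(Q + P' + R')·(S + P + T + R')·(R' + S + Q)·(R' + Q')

There are 2^5 = 32 truth assignments over (P, Q, R, S, T).
Split on Q. With Q = 1, the clauses containing Q are satisfied and Q' drops from the rest; 5 of the 2^4 = 16 assignments to the other variables satisfy what remains.
With Q = 0, by the same count on the reduced clause set, 6 assignments work.
Total: 5 + 6 = 11.

11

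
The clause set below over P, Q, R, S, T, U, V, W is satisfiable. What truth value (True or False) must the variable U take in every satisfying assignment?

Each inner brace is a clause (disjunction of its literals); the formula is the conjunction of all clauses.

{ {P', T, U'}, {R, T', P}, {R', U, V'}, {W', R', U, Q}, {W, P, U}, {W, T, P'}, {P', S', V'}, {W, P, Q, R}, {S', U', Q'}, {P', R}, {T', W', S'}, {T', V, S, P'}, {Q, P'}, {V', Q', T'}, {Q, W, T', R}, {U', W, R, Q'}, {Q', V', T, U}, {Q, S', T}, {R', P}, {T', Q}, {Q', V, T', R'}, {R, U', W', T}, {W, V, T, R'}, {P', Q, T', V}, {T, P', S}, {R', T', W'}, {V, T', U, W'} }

False

Suppose U = 1.
Suppose P = 0.
The clause (R') is unit, so R = 0.
The clause (T') is unit, so T = 0.
The clause (W') is unit, so W = 0.
The clause (Q) is unit, so Q = 1.
But (Q') is also a unit clause — contradiction.
Undo P and try P = 1.
The clause (T) is unit, so T = 1.
The clause (R) is unit, so R = 1.
The clause (Q) is unit, so Q = 1.
The clause (S') is unit, so S = 0.
The clause (V) is unit, so V = 1.
But (V') is also a unit clause — contradiction.
Both values of P lead to a conflict.
So every satisfying assignment has U = False.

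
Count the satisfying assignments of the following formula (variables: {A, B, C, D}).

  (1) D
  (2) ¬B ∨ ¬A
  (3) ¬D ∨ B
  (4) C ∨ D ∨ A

2

There are 2^4 = 16 truth assignments over (A, B, C, D).
Check each against the 4 clauses (columns in the order A, B, C, D):
  F F F F  ✗ fails (D)
  F F F T  ✗ fails (¬D ∨ B)
  F F T F  ✗ fails (D)
  F F T T  ✗ fails (¬D ∨ B)
  F T F F  ✗ fails (D)
  F T F T  ✓ satisfies all
  F T T F  ✗ fails (D)
  F T T T  ✓ satisfies all
  T F F F  ✗ fails (D)
  T F F T  ✗ fails (¬D ∨ B)
  T F T F  ✗ fails (D)
  T F T T  ✗ fails (¬D ∨ B)
  T T F F  ✗ fails (D)
  T T F T  ✗ fails (¬B ∨ ¬A)
  T T T F  ✗ fails (D)
  T T T T  ✗ fails (¬B ∨ ¬A)
2 of the 16 rows are models.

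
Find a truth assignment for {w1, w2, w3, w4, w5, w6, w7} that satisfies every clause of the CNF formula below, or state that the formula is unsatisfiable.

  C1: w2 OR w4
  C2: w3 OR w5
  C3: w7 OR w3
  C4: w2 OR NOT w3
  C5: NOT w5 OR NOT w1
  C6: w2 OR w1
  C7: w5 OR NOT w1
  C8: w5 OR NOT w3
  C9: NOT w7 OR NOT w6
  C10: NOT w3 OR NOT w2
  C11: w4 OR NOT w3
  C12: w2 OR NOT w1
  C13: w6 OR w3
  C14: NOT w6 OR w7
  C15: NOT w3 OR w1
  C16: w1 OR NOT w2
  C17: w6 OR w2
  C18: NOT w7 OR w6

UNSATISFIABLE

Branch on w2: set w2 = true.
(NOT w3) alone gives w3 = false.
(w5) alone gives w5 = true.
(w7) alone gives w7 = true.
(NOT w1) alone gives w1 = false.
Now (w1) is unsatisfied and unit — conflict.
That branch fails; take w2 = false instead.
(w4) alone gives w4 = true.
(NOT w3) alone gives w3 = false.
(w5) alone gives w5 = true.
(w7) alone gives w7 = true.
(NOT w1) alone gives w1 = false.
Now (w1) is unsatisfied and unit — conflict.
Either choice for w2 ends in contradiction.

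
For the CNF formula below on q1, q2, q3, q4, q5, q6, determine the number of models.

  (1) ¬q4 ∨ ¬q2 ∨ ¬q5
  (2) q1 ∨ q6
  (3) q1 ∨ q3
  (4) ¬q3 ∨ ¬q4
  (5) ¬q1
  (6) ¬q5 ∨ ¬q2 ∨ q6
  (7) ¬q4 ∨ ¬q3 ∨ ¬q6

4

There are 2^6 = 64 truth assignments over (q1, q2, q3, q4, q5, q6).
Split on q3. With q3 = True, the clauses containing q3 are satisfied and ¬q3 drops from the rest; 4 of the 2^5 = 32 assignments to the other variables satisfy what remains.
With q3 = False, by the same count on the reduced clause set, 0 assignments work.
Total: 4 + 0 = 4.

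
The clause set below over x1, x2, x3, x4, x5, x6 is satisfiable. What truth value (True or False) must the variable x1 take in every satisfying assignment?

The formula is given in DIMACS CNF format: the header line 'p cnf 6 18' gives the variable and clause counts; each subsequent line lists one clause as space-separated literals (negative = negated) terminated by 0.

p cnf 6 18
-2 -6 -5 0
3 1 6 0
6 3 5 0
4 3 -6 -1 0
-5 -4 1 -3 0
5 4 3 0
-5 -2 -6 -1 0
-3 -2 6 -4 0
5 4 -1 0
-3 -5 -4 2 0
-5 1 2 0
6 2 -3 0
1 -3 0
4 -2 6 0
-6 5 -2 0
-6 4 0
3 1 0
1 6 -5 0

Suppose x1 = False.
(¬x3) alone gives x3 = False.
But (x3) is also a unit clause — contradiction.
So every satisfying assignment has x1 = True.

True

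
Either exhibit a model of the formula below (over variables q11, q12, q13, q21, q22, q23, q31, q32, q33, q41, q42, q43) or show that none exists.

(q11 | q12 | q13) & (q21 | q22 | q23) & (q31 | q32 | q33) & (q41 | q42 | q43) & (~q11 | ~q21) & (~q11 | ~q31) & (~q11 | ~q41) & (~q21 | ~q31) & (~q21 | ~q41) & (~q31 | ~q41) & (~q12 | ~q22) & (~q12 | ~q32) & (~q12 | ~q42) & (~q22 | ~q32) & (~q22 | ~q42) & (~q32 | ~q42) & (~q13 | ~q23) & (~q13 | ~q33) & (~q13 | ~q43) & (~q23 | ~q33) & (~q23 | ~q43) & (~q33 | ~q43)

Suppose q11 = 0.
Suppose q12 = 1.
From the singleton clause (~q22), q22 = 0.
From the singleton clause (~q32), q32 = 0.
From the singleton clause (~q42), q42 = 0.
Suppose q21 = 1.
From the singleton clause (~q31), q31 = 0.
From the singleton clause (q33), q33 = 1.
From the singleton clause (~q41), q41 = 0.
From the singleton clause (q43), q43 = 1.
That conflicts with the unit clause (~q43).
So q21 must be the other value — set q21 = 0.
From the singleton clause (q23), q23 = 1.
From the singleton clause (~q13), q13 = 0.
From the singleton clause (~q33), q33 = 0.
From the singleton clause (q31), q31 = 1.
From the singleton clause (~q41), q41 = 0.
From the singleton clause (q43), q43 = 1.
That conflicts with the unit clause (~q43).
Either choice for q21 ends in contradiction.
So q12 must be the other value — set q12 = 0.
From the singleton clause (q13), q13 = 1.
From the singleton clause (~q23), q23 = 0.
From the singleton clause (~q33), q33 = 0.
From the singleton clause (~q43), q43 = 0.
Suppose q21 = 1.
From the singleton clause (~q31), q31 = 0.
From the singleton clause (q32), q32 = 1.
From the singleton clause (~q41), q41 = 0.
From the singleton clause (q42), q42 = 1.
That conflicts with the unit clause (~q42).
So q21 must be the other value — set q21 = 0.
From the singleton clause (q22), q22 = 1.
From the singleton clause (~q32), q32 = 0.
From the singleton clause (q31), q31 = 1.
From the singleton clause (~q41), q41 = 0.
From the singleton clause (q42), q42 = 1.
That conflicts with the unit clause (~q42).
Either choice for q21 ends in contradiction.
Either choice for q12 ends in contradiction.
So q11 must be the other value — set q11 = 1.
From the singleton clause (~q21), q21 = 0.
From the singleton clause (~q31), q31 = 0.
From the singleton clause (~q41), q41 = 0.
Suppose q22 = 1.
From the singleton clause (~q12), q12 = 0.
From the singleton clause (~q32), q32 = 0.
From the singleton clause (q33), q33 = 1.
From the singleton clause (~q42), q42 = 0.
From the singleton clause (q43), q43 = 1.
That conflicts with the unit clause (~q43).
So q22 must be the other value — set q22 = 0.
From the singleton clause (q23), q23 = 1.
From the singleton clause (~q13), q13 = 0.
From the singleton clause (~q33), q33 = 0.
From the singleton clause (q32), q32 = 1.
From the singleton clause (~q12), q12 = 0.
From the singleton clause (~q42), q42 = 0.
From the singleton clause (q43), q43 = 1.
That conflicts with the unit clause (~q43).
Either choice for q22 ends in contradiction.
Either choice for q11 ends in contradiction.

UNSATISFIABLE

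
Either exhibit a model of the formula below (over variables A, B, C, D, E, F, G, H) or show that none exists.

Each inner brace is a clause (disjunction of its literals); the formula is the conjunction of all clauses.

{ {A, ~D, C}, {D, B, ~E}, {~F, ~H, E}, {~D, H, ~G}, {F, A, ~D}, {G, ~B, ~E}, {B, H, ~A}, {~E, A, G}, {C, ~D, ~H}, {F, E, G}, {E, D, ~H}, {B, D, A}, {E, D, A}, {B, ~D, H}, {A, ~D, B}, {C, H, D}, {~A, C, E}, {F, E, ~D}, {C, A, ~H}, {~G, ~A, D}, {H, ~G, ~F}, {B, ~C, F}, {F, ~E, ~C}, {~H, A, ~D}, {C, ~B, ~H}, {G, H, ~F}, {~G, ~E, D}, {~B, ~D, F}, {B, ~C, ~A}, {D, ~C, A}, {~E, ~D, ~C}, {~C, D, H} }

Suppose A = 1.
Suppose B = 1.
Suppose G = 1.
Unit clause (D) forces D = 1.
Unit clause (H) forces H = 1.
Unit clause (C) forces C = 1.
Unit clause (F) forces F = 1.
Unit clause (E) forces E = 1.
Now (~E) is unsatisfied and unit — conflict.
So G must be the other value — set G = 0.
Unit clause (~E) forces E = 0.
Unit clause (F) forces F = 1.
Unit clause (~H) forces H = 0.
Now (H) is unsatisfied and unit — conflict.
Either choice for G ends in contradiction.
So B must be the other value — set B = 0.
Unit clause (H) forces H = 1.
Unit clause (~C) forces C = 0.
Unit clause (~D) forces D = 0.
Unit clause (~E) forces E = 0.
Now (E) is unsatisfied and unit — conflict.
Either choice for B ends in contradiction.
So A must be the other value — set A = 0.
Suppose D = 0.
Unit clause (B) forces B = 1.
Unit clause (E) forces E = 1.
Unit clause (G) forces G = 1.
Now (~G) is unsatisfied and unit — conflict.
So D must be the other value — set D = 1.
Unit clause (C) forces C = 1.
Unit clause (F) forces F = 1.
Unit clause (B) forces B = 1.
Unit clause (~H) forces H = 0.
Unit clause (~G) forces G = 0.
Now (G) is unsatisfied and unit — conflict.
Either choice for D ends in contradiction.
Either choice for A ends in contradiction.

UNSATISFIABLE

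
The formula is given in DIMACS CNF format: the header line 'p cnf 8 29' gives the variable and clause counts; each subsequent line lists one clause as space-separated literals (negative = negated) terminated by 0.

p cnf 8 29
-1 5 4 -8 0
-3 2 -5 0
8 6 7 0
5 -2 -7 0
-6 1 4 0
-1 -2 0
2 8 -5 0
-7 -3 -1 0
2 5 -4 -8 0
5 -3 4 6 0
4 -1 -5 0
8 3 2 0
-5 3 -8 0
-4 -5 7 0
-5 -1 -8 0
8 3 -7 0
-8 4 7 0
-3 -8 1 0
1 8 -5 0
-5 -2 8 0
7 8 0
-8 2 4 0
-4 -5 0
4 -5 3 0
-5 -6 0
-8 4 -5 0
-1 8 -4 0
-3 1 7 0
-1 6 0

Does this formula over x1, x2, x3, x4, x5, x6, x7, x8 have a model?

Branch on x1: set x1 = False.
Branch on x6: set x6 = True.
The clause (x4) is unit, so x4 = True.
The clause (¬x5) is unit, so x5 = False.
Branch on x2: set x2 = False.
The clause (¬x8) is unit, so x8 = False.
The clause (x3) is unit, so x3 = True.
The clause (x7) is unit, so x7 = True.
Every clause now holds.
A satisfying assignment: x1: False,  x2: False,  x3: True,  x4: True,  x5: False,  x6: True,  x7: True,  x8: False.

Yes, satisfiable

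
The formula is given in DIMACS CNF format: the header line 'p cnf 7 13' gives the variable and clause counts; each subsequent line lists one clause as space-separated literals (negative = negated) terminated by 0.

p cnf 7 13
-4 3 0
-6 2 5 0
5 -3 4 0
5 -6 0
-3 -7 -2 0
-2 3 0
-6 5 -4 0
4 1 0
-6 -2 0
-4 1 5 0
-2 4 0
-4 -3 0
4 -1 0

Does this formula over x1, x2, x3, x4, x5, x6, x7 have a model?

No, unsatisfiable

Try x4 = False.
Unit clause (x1) forces x1 = True.
Now (¬x1) is unsatisfied and unit — conflict.
Backtrack on x4: now try x4 = True.
Unit clause (x3) forces x3 = True.
Now (¬x3) is unsatisfied and unit — conflict.
Both values of x4 lead to a conflict.
No assignment satisfies every clause.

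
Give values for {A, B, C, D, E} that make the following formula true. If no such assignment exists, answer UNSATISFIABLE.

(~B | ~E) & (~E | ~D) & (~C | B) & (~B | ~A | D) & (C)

The clause (C) is unit, so C = 1.
The clause (B) is unit, so B = 1.
The clause (~E) is unit, so E = 0.
Suppose A = 0.
No clause remains; D is free.

A ↦ 0,  B ↦ 1,  C ↦ 1,  D ↦ 1,  E ↦ 0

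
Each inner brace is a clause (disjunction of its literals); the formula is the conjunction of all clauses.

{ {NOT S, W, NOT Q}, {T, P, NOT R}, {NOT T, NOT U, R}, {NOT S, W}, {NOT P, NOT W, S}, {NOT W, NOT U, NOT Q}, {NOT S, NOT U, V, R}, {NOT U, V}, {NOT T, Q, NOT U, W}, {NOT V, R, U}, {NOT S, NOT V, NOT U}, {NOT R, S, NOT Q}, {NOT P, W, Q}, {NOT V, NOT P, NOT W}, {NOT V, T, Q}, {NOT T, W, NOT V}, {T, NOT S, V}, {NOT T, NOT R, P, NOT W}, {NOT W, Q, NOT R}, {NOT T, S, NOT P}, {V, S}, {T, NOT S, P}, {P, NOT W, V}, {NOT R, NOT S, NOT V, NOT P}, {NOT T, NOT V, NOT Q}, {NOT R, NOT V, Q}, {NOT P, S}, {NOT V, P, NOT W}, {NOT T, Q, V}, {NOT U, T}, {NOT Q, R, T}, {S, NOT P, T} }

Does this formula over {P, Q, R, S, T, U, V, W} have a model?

Branch on S: set S = true.
Unit clause (W) forces W = true.
Branch on U: set U = false.
Branch on V: set V = false.
Unit clause (T) forces T = true.
Unit clause (P) forces P = true.
Unit clause (Q) forces Q = true.
Every clause is now satisfied; R is unconstrained.
A satisfying assignment: P=true,  Q=true,  R=true,  S=true,  T=true,  U=false,  V=false,  W=true.

Satisfiable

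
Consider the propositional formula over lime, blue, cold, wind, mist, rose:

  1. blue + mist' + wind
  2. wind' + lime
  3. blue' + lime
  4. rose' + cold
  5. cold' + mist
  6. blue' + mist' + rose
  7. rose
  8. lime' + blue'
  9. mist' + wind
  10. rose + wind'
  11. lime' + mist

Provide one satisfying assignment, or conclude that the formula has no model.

(rose) alone gives rose = 1.
(cold) alone gives cold = 1.
(mist) alone gives mist = 1.
(wind) alone gives wind = 1.
(lime) alone gives lime = 1.
(blue') alone gives blue = 0.
Every clause now holds.

lime: 1; blue: 0; cold: 1; wind: 1; mist: 1; rose: 1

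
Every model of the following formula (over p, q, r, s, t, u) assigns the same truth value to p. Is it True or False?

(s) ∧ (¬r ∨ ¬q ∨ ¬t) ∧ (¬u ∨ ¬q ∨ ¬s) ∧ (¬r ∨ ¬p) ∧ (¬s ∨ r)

Suppose p = True.
From the singleton clause (s), s = True.
From the singleton clause (¬r), r = False.
Now (r) is unsatisfied and unit — conflict.
So every satisfying assignment has p = False.

False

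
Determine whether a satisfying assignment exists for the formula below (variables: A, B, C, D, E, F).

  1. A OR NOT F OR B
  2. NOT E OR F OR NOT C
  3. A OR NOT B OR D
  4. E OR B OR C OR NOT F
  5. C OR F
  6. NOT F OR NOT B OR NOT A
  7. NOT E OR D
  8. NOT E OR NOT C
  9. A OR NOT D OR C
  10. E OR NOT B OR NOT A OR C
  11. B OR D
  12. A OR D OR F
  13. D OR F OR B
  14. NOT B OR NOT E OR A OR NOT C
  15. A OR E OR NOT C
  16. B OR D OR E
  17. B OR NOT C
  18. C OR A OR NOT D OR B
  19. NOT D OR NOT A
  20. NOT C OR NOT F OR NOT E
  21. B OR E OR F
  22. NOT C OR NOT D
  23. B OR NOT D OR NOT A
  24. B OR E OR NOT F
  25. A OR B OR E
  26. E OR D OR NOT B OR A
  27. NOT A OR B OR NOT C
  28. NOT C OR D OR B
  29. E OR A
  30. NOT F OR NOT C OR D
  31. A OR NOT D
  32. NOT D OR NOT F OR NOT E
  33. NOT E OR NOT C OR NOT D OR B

Yes, satisfiable

Case C = true:
From the singleton clause (NOT E), E = false.
From the singleton clause (A), A = true.
From the singleton clause (B), B = true.
From the singleton clause (NOT F), F = false.
From the singleton clause (NOT D), D = false.
Every clause now holds.
A satisfying assignment: A ↦ true; B ↦ true; C ↦ true; D ↦ false; E ↦ false; F ↦ false.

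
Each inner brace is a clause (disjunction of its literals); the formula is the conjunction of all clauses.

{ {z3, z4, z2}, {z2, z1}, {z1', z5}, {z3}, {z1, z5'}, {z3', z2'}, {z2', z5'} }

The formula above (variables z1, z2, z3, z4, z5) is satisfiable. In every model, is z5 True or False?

Suppose z5 = 0.
The clause (z1') is unit, so z1 = 0.
The clause (z2) is unit, so z2 = 1.
The clause (z3) is unit, so z3 = 1.
That conflicts with the unit clause (z3').
So every satisfying assignment has z5 = True.

True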